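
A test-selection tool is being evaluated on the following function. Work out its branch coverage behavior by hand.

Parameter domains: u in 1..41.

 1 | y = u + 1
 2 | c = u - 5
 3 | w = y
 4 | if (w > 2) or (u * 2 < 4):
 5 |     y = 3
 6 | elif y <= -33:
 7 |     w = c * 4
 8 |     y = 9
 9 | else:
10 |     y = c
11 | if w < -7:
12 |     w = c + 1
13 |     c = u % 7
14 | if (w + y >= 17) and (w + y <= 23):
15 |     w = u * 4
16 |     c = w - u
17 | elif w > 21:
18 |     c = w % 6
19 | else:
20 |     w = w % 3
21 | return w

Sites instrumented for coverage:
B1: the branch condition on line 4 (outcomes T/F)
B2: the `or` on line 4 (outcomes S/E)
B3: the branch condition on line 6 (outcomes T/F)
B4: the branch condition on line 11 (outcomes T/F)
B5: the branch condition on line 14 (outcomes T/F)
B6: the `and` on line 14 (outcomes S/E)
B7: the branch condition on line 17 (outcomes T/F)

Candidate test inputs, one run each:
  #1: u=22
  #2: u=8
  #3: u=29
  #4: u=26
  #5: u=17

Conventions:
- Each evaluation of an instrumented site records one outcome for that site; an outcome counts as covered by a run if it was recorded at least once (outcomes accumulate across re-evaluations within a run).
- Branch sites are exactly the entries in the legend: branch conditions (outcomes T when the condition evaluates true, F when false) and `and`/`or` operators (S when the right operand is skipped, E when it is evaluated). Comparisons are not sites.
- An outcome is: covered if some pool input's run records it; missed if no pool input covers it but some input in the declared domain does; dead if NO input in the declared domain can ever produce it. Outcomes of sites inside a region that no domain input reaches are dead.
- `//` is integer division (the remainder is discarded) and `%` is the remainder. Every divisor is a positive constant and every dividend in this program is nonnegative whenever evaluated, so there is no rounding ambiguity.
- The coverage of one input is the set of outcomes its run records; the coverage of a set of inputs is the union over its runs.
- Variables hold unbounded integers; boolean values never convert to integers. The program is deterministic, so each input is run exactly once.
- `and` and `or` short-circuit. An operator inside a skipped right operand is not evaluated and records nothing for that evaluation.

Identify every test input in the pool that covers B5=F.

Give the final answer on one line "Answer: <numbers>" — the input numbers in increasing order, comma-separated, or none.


input #1 (u=22): covers B5=F
input #2 (u=8): covers B5=F
input #3 (u=29): covers B5=F
input #4 (u=26): covers B5=F
input #5 (u=17): misses B5=F
Answer: 1, 2, 3, 4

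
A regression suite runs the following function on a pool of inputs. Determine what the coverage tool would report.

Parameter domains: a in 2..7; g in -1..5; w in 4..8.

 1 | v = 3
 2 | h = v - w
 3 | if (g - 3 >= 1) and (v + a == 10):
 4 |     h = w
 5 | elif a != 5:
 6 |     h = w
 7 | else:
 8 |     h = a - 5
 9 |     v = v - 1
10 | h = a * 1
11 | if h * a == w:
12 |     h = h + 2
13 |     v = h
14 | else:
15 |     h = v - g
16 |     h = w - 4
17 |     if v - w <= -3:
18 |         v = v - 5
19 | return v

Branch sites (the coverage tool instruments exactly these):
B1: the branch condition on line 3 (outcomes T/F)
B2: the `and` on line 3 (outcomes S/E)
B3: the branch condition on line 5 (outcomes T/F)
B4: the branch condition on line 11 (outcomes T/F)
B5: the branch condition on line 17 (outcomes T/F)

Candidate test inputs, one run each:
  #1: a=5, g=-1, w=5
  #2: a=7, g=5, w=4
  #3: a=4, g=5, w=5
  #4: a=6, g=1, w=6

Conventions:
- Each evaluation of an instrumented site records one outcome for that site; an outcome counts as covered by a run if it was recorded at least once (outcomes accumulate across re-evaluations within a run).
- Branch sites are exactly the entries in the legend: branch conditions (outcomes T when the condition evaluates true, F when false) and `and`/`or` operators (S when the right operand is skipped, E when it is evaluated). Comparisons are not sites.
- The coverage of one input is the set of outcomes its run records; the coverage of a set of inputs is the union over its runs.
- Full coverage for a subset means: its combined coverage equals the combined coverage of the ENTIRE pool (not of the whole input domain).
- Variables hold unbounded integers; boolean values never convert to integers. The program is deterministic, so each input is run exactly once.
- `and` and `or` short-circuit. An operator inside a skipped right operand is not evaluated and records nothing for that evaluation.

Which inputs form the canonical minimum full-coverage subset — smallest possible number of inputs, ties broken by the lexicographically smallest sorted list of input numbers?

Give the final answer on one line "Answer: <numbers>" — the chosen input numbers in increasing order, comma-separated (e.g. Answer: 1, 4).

input #1, a=5, g=-1, w=5: events B2->S, B1->F, B3->F, B4->F, B5->T; outcomes B1=F, B2=S, B3=F, B4=F, B5=T
input #2, a=7, g=5, w=4: events B2->E, B1->T, B4->F, B5->F; outcomes B1=T, B2=E, B4=F, B5=F
input #3, a=4, g=5, w=5: events B2->E, B1->F, B3->T, B4->F, B5->F; outcomes B1=F, B2=E, B3=T, B4=F, B5=F
input #4, a=6, g=1, w=6: events B2->S, B1->F, B3->T, B4->F, B5->T; outcomes B1=F, B2=S, B3=T, B4=F, B5=T
union over all inputs: B1=T, B1=F, B2=S, B2=E, B3=T, B3=F, B4=F, B5=T, B5=F (9 outcomes)
checked all size-1 subsets: none covers 9 outcomes (max 5/9)
checked all size-2 subsets: none covers 9 outcomes (max 8/9)
the canonical winner is {1, 2, 3}: size 3, full 9-outcome coverage, earliest index list among size-3 covers

Answer: 1, 2, 3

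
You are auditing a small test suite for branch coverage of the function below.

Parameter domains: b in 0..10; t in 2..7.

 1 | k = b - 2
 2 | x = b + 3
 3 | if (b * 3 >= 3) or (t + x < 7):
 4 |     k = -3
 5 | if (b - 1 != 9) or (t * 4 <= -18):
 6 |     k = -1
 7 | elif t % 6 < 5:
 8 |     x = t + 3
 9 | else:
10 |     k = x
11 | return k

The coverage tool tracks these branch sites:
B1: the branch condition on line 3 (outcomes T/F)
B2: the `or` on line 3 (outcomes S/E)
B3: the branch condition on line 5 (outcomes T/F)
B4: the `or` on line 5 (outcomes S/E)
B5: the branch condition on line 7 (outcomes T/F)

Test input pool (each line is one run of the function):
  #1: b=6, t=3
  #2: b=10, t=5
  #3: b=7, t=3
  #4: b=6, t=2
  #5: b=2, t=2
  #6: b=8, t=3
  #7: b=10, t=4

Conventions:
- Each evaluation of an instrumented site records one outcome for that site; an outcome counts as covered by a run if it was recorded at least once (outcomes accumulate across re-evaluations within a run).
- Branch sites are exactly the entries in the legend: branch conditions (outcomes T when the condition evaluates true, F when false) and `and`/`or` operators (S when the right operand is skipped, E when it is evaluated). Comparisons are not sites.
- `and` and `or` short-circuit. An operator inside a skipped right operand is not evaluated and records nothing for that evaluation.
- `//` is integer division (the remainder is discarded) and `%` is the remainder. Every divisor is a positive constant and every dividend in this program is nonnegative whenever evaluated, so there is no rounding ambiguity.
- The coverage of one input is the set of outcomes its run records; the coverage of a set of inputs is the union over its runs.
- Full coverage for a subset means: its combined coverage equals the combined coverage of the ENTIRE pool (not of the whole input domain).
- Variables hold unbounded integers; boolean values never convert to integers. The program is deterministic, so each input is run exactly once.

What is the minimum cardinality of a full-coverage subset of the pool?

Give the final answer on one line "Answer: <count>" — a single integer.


input #1 (b=6, t=3): events B2->S, B1->T, B4->S, B3->T; covers B1=T, B2=S, B3=T, B4=S
input #2 (b=10, t=5): events B2->S, B1->T, B4->E, B3->F, B5->F; covers B1=T, B2=S, B3=F, B4=E, B5=F
input #3 (b=7, t=3): events B2->S, B1->T, B4->S, B3->T; covers B1=T, B2=S, B3=T, B4=S
input #4 (b=6, t=2): events B2->S, B1->T, B4->S, B3->T; covers B1=T, B2=S, B3=T, B4=S
input #5 (b=2, t=2): events B2->S, B1->T, B4->S, B3->T; covers B1=T, B2=S, B3=T, B4=S
input #6 (b=8, t=3): events B2->S, B1->T, B4->S, B3->T; covers B1=T, B2=S, B3=T, B4=S
input #7 (b=10, t=4): events B2->S, B1->T, B4->E, B3->F, B5->T; covers B1=T, B2=S, B3=F, B4=E, B5=T
union over all inputs: B1=T, B2=S, B3=T, B3=F, B4=S, B4=E, B5=T, B5=F (8 outcomes)
every size-1 subset falls short of the 8 outcomes (best: 5/8)
every size-2 subset falls short of the 8 outcomes (best: 7/8)
size 3: inputs {1, 2, 7} cover all 8 outcomes, and no lexicographically smaller subset of this size does
Answer: 3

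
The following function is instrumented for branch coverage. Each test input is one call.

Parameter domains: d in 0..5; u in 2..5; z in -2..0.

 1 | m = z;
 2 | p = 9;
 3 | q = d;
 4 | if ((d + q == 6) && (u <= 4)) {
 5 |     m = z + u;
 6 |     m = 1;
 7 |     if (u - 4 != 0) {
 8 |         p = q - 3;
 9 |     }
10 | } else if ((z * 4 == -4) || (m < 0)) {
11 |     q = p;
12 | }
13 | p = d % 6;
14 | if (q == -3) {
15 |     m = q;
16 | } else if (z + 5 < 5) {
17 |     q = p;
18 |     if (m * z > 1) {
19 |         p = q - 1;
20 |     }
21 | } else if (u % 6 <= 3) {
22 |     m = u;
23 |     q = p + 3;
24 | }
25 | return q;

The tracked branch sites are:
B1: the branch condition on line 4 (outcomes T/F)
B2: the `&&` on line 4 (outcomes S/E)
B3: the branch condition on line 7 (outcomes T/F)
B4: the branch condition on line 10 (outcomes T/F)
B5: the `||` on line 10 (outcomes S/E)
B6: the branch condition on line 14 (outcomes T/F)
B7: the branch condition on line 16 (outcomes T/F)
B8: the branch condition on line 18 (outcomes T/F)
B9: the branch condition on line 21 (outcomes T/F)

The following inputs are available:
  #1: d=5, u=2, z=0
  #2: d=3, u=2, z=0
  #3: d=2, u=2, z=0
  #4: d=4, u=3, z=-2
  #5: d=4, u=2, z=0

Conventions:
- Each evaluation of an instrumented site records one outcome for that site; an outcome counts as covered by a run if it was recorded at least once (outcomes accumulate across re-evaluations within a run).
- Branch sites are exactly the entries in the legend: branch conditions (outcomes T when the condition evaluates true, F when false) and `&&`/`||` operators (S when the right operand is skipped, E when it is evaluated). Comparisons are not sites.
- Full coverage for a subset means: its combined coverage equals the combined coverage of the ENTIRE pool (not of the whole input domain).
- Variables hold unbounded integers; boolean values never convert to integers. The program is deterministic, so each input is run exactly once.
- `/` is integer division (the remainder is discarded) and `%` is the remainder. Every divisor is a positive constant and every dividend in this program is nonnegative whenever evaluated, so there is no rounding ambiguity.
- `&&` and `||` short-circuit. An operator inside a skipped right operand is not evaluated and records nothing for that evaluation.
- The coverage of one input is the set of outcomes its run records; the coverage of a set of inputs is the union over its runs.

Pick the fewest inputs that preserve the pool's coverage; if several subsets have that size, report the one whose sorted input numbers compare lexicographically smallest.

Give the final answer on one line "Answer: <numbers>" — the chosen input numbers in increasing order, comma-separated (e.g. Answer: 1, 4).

run #1 (d=5, u=2, z=0) records B1=F, B2=S, B4=F, B5=E, B6=F, B7=F, B9=T
run #2 (d=3, u=2, z=0) records B1=T, B2=E, B3=T, B6=F, B7=F, B9=T
run #3 (d=2, u=2, z=0) records B1=F, B2=S, B4=F, B5=E, B6=F, B7=F, B9=T
run #4 (d=4, u=3, z=-2) records B1=F, B2=S, B4=T, B5=E, B6=F, B7=T, B8=T
run #5 (d=4, u=2, z=0) records B1=F, B2=S, B4=F, B5=E, B6=F, B7=F, B9=T
the full pool covers 13 outcomes: B1=T, B1=F, B2=S, B2=E, B3=T, B4=T, B4=F, B5=E, B6=F, B7=T, B7=F, B8=T, B9=T
every size-1 subset falls short of the 13 outcomes (best: 7/13)
every size-2 subset falls short of the 13 outcomes (best: 12/13)
size 3: inputs {1, 2, 4} cover all 13 outcomes, and no lexicographically smaller subset of this size does

Answer: 1, 2, 4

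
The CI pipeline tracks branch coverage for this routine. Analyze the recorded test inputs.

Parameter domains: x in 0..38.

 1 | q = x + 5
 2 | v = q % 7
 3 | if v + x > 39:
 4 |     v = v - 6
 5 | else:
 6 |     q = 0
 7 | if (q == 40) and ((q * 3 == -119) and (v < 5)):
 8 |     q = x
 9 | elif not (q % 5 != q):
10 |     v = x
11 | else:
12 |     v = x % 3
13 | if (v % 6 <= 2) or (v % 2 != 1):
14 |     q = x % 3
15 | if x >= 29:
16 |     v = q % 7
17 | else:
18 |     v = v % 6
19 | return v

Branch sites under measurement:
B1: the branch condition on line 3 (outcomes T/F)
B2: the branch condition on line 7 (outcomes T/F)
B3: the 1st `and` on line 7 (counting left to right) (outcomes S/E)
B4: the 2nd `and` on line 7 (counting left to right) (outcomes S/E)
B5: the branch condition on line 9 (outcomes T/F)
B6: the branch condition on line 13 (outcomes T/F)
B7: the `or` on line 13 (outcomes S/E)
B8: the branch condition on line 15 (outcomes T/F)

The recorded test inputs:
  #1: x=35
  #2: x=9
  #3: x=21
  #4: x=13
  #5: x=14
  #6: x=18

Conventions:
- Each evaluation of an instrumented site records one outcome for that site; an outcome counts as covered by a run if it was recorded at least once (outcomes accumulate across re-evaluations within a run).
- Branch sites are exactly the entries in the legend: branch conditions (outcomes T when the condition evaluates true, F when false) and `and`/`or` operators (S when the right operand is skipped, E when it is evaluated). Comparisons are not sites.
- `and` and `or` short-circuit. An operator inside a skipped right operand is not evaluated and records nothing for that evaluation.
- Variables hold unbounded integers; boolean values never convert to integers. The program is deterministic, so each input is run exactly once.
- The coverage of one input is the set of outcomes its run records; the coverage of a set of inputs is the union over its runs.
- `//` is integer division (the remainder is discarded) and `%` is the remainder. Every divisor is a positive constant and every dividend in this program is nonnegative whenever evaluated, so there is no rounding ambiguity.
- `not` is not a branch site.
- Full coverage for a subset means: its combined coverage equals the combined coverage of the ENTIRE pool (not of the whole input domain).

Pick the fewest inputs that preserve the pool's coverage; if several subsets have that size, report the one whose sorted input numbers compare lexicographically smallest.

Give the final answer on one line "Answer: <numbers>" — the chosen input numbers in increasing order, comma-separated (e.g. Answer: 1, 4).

run #1 (x=35) runs B1->T, B3->E, B4->S, B2->F, B5->F, B7->S, B6->T, B8->T; records B1=T, B2=F, B3=E, B4=S, B5=F, B6=T, B7=S, B8=T
run #2 (x=9) runs B1->F, B3->S, B2->F, B5->T, B7->E, B6->F, B8->F; records B1=F, B2=F, B3=S, B5=T, B6=F, B7=E, B8=F
run #3 (x=21) runs B1->F, B3->S, B2->F, B5->T, B7->E, B6->F, B8->F; records B1=F, B2=F, B3=S, B5=T, B6=F, B7=E, B8=F
run #4 (x=13) runs B1->F, B3->S, B2->F, B5->T, B7->S, B6->T, B8->F; records B1=F, B2=F, B3=S, B5=T, B6=T, B7=S, B8=F
run #5 (x=14) runs B1->F, B3->S, B2->F, B5->T, B7->S, B6->T, B8->F; records B1=F, B2=F, B3=S, B5=T, B6=T, B7=S, B8=F
run #6 (x=18) runs B1->F, B3->S, B2->F, B5->T, B7->S, B6->T, B8->F; records B1=F, B2=F, B3=S, B5=T, B6=T, B7=S, B8=F
the full pool covers 14 outcomes: B1=T, B1=F, B2=F, B3=S, B3=E, B4=S, B5=T, B5=F, B6=T, B6=F, B7=S, B7=E, B8=T, B8=F
every size-1 subset falls short of the 14 outcomes (best: 8/14)
inputs {1, 2} (size 2) cover everything; no size-2 subset with a lexicographically smaller index list covers all 14

Answer: 1, 2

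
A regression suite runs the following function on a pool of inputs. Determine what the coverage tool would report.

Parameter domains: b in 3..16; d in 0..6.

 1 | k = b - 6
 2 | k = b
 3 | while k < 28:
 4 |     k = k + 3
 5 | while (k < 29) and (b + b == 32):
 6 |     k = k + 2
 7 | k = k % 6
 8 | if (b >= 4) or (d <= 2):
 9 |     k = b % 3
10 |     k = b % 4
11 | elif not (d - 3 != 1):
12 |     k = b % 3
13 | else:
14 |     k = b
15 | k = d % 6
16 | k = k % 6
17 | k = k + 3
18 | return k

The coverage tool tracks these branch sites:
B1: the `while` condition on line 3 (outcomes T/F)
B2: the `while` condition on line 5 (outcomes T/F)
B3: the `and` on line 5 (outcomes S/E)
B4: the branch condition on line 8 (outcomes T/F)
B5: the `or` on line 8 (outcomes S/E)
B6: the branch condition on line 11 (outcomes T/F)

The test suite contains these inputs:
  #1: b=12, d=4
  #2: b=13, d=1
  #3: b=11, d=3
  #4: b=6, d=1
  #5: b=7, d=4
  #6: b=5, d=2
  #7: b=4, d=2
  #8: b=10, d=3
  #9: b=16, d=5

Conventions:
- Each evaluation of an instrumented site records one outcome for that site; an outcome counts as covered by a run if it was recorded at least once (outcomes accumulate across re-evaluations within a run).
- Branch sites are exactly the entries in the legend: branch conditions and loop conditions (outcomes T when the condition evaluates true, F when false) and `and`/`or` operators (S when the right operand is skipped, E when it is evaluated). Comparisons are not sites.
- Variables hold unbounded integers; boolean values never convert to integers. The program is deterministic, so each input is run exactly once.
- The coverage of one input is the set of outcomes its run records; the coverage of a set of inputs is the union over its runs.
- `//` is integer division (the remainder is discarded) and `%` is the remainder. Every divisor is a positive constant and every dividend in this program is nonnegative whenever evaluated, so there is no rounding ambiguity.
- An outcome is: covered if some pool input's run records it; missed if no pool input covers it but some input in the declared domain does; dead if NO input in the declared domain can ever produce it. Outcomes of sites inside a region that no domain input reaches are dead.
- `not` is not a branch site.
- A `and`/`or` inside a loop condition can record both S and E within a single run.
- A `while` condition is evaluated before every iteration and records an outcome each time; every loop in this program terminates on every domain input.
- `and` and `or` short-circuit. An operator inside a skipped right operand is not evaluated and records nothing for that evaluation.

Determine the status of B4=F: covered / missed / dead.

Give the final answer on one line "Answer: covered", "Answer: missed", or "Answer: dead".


no pool input records B4=F
but domain input (b=3, d=3) does record it -> reachable, so missed
Answer: missed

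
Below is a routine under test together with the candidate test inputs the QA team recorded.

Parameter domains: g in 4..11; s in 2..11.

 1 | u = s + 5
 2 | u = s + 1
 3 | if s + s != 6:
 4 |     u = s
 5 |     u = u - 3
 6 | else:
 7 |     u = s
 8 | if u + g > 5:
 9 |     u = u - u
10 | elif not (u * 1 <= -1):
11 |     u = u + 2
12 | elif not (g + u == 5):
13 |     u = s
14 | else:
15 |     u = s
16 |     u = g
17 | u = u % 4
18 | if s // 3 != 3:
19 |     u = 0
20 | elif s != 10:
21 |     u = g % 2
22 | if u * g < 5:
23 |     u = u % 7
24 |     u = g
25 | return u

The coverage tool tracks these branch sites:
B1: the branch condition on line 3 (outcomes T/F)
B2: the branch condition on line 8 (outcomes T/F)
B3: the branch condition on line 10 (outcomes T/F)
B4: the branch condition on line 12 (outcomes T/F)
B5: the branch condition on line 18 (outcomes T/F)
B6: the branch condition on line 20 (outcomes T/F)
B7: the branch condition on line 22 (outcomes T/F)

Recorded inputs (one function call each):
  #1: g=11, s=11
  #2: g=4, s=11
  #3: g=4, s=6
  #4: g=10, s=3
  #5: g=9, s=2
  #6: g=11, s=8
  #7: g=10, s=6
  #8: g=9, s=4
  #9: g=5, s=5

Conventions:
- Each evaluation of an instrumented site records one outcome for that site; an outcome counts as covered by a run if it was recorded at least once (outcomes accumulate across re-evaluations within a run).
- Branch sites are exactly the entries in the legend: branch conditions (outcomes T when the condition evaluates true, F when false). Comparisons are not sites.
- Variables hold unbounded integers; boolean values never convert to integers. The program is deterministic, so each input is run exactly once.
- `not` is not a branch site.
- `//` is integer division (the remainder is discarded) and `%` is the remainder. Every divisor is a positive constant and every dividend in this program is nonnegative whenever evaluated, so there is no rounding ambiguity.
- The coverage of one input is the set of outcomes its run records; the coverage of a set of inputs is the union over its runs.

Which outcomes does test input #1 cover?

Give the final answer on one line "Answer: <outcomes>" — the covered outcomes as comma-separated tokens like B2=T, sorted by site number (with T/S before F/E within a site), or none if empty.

Event log for input #1 (g=11, s=11):
  B1->T, B2->T, B5->F, B6->T, B7->F
collecting distinct outcomes: B1=T, B2=T, B5=F, B6=T, B7=F

Answer: B1=T, B2=T, B5=F, B6=T, B7=F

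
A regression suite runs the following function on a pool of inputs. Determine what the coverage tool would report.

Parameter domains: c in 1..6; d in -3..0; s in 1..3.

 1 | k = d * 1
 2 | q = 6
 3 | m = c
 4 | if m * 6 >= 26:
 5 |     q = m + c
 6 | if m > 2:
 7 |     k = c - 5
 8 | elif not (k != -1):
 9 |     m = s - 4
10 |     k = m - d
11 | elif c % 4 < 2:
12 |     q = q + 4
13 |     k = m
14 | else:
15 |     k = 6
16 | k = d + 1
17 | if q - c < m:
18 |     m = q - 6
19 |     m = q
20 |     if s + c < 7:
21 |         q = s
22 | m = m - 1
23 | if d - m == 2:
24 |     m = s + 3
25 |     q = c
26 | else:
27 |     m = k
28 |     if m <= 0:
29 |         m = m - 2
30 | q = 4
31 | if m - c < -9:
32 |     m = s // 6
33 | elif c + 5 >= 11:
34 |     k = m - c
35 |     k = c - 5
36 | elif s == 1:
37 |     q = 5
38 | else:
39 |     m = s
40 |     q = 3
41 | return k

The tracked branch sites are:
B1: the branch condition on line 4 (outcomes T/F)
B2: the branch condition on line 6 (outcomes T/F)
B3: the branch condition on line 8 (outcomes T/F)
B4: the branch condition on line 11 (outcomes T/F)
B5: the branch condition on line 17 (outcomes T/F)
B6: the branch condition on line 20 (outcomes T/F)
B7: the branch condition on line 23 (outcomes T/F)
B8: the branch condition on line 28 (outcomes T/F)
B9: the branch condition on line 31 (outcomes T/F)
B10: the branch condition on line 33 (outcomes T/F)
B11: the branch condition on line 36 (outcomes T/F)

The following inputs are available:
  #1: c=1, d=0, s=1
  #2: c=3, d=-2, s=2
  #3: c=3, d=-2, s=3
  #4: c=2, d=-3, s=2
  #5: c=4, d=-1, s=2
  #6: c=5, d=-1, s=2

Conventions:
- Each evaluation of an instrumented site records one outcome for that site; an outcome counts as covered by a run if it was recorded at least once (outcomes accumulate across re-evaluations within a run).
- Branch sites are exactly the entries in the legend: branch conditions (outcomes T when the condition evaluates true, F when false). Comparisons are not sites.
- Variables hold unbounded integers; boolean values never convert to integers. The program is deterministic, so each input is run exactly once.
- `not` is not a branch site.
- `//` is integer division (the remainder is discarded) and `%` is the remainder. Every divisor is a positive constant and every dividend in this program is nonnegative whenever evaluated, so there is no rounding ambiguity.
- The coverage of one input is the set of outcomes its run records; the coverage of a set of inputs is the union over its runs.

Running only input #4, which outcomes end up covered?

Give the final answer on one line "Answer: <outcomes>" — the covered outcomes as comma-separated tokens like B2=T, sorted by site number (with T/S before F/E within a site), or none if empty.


Running input #4 (c=2, d=-3, s=2), event by event:
  B1->F, B2->F, B3->F, B4->F, B5->F, B7->F, B8->T, B9->F, B10->F, B11->F
deduplicating events, the covered set is: B1=F, B2=F, B3=F, B4=F, B5=F, B7=F, B8=T, B9=F, B10=F, B11=F
Answer: B1=F, B2=F, B3=F, B4=F, B5=F, B7=F, B8=T, B9=F, B10=F, B11=F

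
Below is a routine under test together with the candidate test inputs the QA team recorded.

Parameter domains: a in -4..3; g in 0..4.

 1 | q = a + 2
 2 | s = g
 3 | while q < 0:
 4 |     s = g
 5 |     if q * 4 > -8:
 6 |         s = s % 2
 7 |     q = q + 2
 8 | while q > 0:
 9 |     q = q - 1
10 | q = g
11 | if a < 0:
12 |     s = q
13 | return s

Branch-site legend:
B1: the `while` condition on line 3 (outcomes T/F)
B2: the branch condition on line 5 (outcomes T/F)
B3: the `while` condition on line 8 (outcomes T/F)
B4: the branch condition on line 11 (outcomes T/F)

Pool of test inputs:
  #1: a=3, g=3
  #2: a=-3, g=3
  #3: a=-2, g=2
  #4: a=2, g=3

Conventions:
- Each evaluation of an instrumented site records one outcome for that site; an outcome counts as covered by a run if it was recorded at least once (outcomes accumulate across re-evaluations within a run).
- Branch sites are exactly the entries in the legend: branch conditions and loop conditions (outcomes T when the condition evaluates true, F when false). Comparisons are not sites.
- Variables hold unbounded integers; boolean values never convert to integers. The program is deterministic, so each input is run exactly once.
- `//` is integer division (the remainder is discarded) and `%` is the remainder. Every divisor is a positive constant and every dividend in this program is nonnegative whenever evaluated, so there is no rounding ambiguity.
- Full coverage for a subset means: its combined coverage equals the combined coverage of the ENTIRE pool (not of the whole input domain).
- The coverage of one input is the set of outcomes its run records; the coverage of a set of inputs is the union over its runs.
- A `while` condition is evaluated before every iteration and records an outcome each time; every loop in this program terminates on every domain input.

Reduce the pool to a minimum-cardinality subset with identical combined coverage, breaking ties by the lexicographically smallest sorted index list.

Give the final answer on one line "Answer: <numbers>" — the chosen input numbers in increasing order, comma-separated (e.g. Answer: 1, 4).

run #1 (a=3, g=3) runs B1->F, B3->T, B3->T, B3->T, B3->T, B3->T, B3->F, B4->F; records B1=F, B3=T, B3=F, B4=F
run #2 (a=-3, g=3) runs B1->T, B2->T, B1->F, B3->T, B3->F, B4->T; records B1=T, B1=F, B2=T, B3=T, B3=F, B4=T
run #3 (a=-2, g=2) runs B1->F, B3->F, B4->T; records B1=F, B3=F, B4=T
run #4 (a=2, g=3) runs B1->F, B3->T, B3->T, B3->T, B3->T, B3->F, B4->F; records B1=F, B3=T, B3=F, B4=F
together the pool reaches 7 outcomes: B1=T, B1=F, B2=T, B3=T, B3=F, B4=T, B4=F
size 1 is not enough: best union over all size-1 subsets is 6/7
inputs {1, 2} (size 2) cover everything; no size-2 subset with a lexicographically smaller index list covers all 7

Answer: 1, 2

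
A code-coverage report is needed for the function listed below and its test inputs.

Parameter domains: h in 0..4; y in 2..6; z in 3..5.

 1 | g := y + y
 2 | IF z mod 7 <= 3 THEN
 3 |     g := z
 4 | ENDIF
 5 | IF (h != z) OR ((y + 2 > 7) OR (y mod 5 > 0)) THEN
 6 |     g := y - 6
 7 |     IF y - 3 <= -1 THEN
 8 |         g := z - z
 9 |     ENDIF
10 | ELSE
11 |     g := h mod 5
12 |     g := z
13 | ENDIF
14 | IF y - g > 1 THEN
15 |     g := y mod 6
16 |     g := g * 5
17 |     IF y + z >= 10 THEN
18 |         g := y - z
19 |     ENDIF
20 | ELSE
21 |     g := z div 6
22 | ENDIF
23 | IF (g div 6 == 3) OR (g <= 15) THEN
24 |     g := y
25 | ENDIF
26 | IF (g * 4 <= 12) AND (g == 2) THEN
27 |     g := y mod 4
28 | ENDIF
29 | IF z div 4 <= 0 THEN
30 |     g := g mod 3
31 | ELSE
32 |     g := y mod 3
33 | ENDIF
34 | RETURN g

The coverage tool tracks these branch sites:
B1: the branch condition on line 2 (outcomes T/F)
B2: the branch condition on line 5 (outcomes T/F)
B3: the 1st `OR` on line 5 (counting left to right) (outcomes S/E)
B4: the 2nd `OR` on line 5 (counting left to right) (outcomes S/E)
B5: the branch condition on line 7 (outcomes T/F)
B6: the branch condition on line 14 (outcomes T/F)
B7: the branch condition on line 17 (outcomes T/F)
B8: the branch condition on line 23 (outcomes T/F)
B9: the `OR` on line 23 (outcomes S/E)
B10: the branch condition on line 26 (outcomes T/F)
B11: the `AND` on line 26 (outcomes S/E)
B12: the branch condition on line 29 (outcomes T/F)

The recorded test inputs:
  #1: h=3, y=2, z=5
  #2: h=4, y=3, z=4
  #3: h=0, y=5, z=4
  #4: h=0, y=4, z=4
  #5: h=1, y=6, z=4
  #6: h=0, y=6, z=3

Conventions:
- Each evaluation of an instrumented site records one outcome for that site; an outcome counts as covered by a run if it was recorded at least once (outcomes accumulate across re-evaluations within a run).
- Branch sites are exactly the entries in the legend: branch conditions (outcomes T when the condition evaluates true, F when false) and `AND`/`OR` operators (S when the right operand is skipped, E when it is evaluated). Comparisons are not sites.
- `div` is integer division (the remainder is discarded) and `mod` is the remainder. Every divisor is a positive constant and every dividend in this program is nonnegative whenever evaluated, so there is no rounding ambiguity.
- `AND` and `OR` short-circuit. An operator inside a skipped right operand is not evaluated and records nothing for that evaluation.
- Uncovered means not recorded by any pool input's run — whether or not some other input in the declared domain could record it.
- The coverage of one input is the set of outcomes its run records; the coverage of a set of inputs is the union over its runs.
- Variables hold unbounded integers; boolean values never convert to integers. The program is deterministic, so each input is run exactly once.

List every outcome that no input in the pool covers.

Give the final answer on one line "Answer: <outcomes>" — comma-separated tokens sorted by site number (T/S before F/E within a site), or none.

input #1, h=3, y=2, z=5: events B1->F, B3->S, B2->T, B5->T, B6->T, B7->F, B9->E, B8->T, B11->E, B10->T, B12->F; outcomes B1=F, B2=T, B3=S, B5=T, B6=T, B7=F, B8=T, B9=E, B10=T, B11=E, B12=F
input #2, h=4, y=3, z=4: events B1->F, B3->E, B4->E, B2->T, B5->F, B6->T, B7->F, B9->E, B8->T, B11->E, B10->F, B12->F; outcomes B1=F, B2=T, B3=E, B4=E, B5=F, B6=T, B7=F, B8=T, B9=E, B10=F, B11=E, B12=F
input #3, h=0, y=5, z=4: events B1->F, B3->S, B2->T, B5->F, B6->T, B7->F, B9->E, B8->F, B11->S, B10->F, B12->F; outcomes B1=F, B2=T, B3=S, B5=F, B6=T, B7=F, B8=F, B9=E, B10=F, B11=S, B12=F
input #4, h=0, y=4, z=4: events B1->F, B3->S, B2->T, B5->F, B6->T, B7->F, B9->S, B8->T, B11->S, B10->F, B12->F; outcomes B1=F, B2=T, B3=S, B5=F, B6=T, B7=F, B8=T, B9=S, B10=F, B11=S, B12=F
input #5, h=1, y=6, z=4: events B1->F, B3->S, B2->T, B5->F, B6->T, B7->T, B9->E, B8->T, B11->S, B10->F, B12->F; outcomes B1=F, B2=T, B3=S, B5=F, B6=T, B7=T, B8=T, B9=E, B10=F, B11=S, B12=F
input #6, h=0, y=6, z=3: events B1->T, B3->S, B2->T, B5->F, B6->T, B7->F, B9->E, B8->T, B11->S, B10->F, B12->T; outcomes B1=T, B2=T, B3=S, B5=F, B6=T, B7=F, B8=T, B9=E, B10=F, B11=S, B12=T
union over the pool: B1=T, B1=F, B2=T, B3=S, B3=E, B4=E, B5=T, B5=F, B6=T, B7=T, B7=F, B8=T, B8=F, B9=S, B9=E, B10=T, B10=F, B11=S, B11=E, B12=T, B12=F
uncovered (3 of 24): B2=F, B4=S, B6=F

Answer: B2=F, B4=S, B6=F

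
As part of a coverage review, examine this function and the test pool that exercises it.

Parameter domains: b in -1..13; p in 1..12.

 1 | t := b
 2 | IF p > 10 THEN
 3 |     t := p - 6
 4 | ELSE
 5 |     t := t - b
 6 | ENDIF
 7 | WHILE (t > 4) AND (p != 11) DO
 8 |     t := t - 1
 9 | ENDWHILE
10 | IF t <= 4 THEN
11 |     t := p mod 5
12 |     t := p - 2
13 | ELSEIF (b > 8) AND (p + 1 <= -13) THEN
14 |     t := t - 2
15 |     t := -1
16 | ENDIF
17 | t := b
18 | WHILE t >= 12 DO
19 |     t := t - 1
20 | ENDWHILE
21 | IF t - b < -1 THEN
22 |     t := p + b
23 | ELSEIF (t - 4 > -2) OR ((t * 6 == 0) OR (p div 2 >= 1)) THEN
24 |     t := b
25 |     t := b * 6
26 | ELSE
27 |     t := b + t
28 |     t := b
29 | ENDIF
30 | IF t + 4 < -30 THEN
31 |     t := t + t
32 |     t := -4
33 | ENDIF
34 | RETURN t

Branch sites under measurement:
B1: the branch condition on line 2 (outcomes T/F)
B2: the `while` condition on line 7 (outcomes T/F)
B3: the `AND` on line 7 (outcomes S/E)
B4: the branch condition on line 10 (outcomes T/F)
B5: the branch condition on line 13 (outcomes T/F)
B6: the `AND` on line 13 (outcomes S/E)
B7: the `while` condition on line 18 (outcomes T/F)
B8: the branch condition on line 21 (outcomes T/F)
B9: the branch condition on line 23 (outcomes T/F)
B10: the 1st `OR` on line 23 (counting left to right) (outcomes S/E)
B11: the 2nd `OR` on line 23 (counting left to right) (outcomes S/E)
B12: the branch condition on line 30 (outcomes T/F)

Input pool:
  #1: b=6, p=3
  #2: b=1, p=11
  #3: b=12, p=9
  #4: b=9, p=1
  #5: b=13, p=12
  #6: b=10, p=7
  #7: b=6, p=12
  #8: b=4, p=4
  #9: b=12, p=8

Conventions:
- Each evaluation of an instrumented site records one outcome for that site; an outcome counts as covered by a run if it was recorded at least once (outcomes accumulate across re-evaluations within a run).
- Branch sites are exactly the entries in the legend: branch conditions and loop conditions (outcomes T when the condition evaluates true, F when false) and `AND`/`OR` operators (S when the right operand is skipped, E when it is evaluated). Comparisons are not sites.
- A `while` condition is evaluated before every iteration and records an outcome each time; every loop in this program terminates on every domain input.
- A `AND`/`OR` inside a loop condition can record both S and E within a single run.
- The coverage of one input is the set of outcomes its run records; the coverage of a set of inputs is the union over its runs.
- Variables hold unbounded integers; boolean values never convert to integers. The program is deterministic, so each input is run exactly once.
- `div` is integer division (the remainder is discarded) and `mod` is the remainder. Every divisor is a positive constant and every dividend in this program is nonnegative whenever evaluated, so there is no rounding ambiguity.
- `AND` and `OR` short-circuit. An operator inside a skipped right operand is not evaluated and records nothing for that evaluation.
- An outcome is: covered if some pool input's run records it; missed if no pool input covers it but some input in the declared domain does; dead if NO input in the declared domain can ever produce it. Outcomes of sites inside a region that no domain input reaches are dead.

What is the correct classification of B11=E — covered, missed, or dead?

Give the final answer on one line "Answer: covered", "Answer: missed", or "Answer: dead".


B11=E is recorded by pool input(s) 2 -> covered
Answer: covered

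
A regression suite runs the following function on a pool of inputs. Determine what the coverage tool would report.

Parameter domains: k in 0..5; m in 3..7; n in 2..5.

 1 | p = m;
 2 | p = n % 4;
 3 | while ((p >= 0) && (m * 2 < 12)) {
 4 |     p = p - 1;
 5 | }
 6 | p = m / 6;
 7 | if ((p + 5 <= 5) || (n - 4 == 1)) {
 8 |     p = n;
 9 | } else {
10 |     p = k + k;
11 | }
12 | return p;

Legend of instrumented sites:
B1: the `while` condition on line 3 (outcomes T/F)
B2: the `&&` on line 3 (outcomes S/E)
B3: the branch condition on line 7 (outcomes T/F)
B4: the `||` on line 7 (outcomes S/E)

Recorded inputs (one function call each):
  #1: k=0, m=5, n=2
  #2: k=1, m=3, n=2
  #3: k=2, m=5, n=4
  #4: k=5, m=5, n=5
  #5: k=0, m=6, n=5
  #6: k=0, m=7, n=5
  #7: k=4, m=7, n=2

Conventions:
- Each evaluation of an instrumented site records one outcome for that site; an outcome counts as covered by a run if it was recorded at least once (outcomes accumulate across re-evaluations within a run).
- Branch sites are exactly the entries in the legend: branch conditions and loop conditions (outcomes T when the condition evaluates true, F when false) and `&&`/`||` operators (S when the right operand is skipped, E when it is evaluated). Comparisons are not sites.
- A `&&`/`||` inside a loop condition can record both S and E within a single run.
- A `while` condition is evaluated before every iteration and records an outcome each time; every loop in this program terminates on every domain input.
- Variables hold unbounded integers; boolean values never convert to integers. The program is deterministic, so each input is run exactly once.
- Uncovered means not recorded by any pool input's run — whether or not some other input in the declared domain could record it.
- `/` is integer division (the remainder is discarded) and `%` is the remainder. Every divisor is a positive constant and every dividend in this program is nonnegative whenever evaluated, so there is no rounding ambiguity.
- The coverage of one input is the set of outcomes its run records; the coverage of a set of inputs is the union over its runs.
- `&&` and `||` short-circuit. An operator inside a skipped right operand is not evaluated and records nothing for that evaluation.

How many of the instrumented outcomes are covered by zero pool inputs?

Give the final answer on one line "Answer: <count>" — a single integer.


input #1 (k=0, m=5, n=2): events B2->E, B1->T, B2->E, B1->T, B2->E, B1->T, B2->S, B1->F, B4->S, B3->T; covers B1=T, B1=F, B2=S, B2=E, B3=T, B4=S
input #2 (k=1, m=3, n=2): events B2->E, B1->T, B2->E, B1->T, B2->E, B1->T, B2->S, B1->F, B4->S, B3->T; covers B1=T, B1=F, B2=S, B2=E, B3=T, B4=S
input #3 (k=2, m=5, n=4): events B2->E, B1->T, B2->S, B1->F, B4->S, B3->T; covers B1=T, B1=F, B2=S, B2=E, B3=T, B4=S
input #4 (k=5, m=5, n=5): events B2->E, B1->T, B2->E, B1->T, B2->S, B1->F, B4->S, B3->T; covers B1=T, B1=F, B2=S, B2=E, B3=T, B4=S
input #5 (k=0, m=6, n=5): events B2->E, B1->F, B4->E, B3->T; covers B1=F, B2=E, B3=T, B4=E
input #6 (k=0, m=7, n=5): events B2->E, B1->F, B4->E, B3->T; covers B1=F, B2=E, B3=T, B4=E
input #7 (k=4, m=7, n=2): events B2->E, B1->F, B4->E, B3->F; covers B1=F, B2=E, B3=F, B4=E
union over the pool: B1=T, B1=F, B2=S, B2=E, B3=T, B3=F, B4=S, B4=E
uncovered (0 of 8): none
Answer: 0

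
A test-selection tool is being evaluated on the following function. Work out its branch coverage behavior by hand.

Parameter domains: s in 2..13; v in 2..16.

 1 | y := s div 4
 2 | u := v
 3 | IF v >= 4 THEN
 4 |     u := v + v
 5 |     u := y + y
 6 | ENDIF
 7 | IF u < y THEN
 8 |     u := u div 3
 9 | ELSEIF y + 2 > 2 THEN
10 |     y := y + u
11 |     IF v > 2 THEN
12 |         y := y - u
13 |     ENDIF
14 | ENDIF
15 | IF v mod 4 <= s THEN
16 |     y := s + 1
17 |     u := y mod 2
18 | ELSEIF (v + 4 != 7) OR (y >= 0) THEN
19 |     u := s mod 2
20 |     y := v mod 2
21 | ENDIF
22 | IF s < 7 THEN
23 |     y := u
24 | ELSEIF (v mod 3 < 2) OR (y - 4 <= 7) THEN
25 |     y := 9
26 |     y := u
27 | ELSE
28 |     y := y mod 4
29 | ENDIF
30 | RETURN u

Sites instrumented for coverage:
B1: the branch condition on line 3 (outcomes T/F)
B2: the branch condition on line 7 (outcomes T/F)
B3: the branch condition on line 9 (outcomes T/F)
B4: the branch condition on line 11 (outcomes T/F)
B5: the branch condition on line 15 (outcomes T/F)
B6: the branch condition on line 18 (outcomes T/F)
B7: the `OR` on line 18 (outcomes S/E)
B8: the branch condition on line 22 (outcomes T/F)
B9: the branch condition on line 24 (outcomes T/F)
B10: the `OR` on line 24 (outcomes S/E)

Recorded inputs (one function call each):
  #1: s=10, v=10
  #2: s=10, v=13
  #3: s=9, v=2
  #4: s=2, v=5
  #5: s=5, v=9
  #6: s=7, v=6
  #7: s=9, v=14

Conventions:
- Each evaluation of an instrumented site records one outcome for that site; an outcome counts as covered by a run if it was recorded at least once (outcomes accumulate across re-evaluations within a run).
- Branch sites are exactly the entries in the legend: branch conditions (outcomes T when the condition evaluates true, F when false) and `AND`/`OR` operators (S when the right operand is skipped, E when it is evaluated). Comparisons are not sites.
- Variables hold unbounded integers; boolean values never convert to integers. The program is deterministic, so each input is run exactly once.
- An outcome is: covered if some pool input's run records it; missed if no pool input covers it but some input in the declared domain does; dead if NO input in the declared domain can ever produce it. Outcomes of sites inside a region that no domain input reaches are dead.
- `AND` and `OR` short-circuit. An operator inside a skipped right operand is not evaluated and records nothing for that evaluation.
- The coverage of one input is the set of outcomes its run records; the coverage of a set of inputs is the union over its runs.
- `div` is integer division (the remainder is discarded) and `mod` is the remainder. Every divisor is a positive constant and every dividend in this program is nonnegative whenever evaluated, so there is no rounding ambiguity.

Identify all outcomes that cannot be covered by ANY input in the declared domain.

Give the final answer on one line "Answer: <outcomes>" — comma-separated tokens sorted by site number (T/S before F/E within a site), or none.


checking every outcome against all 180 domain inputs:
  B6=F: unreachable across the whole domain -> dead
  reachable outcomes have witnesses, e.g. B1=T (e.g. s=2, v=4), B1=F (e.g. s=2, v=2), B2=T (e.g. s=12, v=2), B2=F (e.g. s=2, v=2)
Answer: B6=F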